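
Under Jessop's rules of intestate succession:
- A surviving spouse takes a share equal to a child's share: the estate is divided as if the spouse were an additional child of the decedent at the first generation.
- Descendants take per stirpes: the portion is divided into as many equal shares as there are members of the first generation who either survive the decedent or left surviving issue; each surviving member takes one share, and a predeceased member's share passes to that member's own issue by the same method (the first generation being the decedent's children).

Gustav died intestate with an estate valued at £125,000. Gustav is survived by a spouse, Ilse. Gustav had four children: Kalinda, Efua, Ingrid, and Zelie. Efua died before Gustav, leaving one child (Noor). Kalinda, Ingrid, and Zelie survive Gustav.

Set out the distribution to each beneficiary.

The spouse counts as an additional share at the children's level, so there are 5 primary shares of £25,000. Ilse takes one such share (£25,000).
The children's combined portion (£100,000) is divided into 4 shares of £25,000: Kalinda, Ingrid, and Zelie each take £25,000; Efua's £25,000 share passes to Efua's issue.
Efua's share (£25,000) passes entirely to Noor.

Ilse: £25,000; Kalinda: £25,000; Noor: £25,000; Ingrid: £25,000; Zelie: £25,000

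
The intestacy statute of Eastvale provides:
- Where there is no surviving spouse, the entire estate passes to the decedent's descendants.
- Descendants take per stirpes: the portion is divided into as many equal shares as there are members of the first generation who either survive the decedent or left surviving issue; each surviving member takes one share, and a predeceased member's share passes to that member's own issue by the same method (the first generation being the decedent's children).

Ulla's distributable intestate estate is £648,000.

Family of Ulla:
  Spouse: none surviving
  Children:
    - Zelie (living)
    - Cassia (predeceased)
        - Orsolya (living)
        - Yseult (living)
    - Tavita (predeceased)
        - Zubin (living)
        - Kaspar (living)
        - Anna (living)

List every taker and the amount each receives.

The entire £648,000 passes to the descendants.
That amount (£648,000) is divided into 3 shares of £216,000: Zelie takes £216,000; Cassia's £216,000 share passes to Cassia's issue; Tavita's £216,000 share passes to Tavita's issue.
Cassia's share (£216,000) is divided into 2 shares of £108,000: Orsolya and Yseult each take £108,000.
Tavita's share (£216,000) is divided into 3 shares of £72,000: Zubin, Kaspar, and Anna each take £72,000.

Zelie: £216,000; Orsolya: £108,000; Yseult: £108,000; Zubin: £72,000; Kaspar: £72,000; Anna: £72,000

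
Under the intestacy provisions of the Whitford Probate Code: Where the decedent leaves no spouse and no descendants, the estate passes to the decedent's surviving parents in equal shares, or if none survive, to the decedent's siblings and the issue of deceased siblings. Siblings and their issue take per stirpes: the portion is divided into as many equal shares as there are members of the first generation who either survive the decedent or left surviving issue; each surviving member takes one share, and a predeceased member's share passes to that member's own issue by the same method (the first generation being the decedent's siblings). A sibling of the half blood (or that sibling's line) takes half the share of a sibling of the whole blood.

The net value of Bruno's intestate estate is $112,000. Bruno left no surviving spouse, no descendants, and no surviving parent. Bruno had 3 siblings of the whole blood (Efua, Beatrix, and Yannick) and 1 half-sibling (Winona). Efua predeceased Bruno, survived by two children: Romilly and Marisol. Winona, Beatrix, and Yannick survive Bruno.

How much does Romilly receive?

Romilly receives $16,000.

The entire $112,000 passes to the siblings and their issue.
Counting each half-blood sibling's line as half a unit, there are 7/2 units in $112,000, so one unit is $32,000. Whole-blood lines (Efua, Beatrix, and Yannick) take $32,000 each; half-blood lines (Winona) take $16,000 each.
Efua's share ($32,000) is divided into 2 shares of $16,000: Romilly and Marisol each take $16,000.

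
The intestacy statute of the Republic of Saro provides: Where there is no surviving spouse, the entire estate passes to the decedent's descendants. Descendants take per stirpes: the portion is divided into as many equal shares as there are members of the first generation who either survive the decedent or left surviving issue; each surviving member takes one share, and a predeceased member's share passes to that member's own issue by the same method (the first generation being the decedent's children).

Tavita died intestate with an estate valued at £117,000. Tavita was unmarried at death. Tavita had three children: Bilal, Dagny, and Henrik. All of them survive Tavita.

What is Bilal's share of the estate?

Bilal receives £39,000.

The entire £117,000 passes to the descendants.
That amount (£117,000) is divided into 3 shares of £39,000: Bilal, Dagny, and Henrik each take £39,000.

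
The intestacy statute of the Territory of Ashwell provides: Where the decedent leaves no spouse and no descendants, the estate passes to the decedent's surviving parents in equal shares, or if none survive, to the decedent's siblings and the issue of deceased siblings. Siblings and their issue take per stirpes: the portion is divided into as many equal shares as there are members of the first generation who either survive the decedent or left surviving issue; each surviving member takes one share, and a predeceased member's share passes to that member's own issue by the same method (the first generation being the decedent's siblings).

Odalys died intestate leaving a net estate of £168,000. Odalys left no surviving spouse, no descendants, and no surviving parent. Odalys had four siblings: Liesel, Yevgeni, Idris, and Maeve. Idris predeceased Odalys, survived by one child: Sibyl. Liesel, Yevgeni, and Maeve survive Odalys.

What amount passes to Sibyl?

Sibyl receives £42,000.

The entire £168,000 passes to the siblings and their issue.
That amount (£168,000) is divided into 4 shares of £42,000: Liesel, Yevgeni, and Maeve each take £42,000; Idris's £42,000 share passes to Idris's issue.
Idris's share (£42,000) passes entirely to Sibyl.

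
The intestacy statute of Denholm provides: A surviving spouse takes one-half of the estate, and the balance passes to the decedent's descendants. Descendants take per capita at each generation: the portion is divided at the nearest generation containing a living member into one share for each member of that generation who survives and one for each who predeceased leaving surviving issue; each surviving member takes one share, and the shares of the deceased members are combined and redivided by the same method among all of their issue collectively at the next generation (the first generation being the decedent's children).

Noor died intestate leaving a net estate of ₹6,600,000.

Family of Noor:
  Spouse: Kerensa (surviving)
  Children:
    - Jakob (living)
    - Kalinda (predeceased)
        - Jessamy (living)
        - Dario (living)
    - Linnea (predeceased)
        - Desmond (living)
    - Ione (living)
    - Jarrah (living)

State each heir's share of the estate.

Kerensa takes one-half of ₹6,600,000 = ₹3,300,000. The remaining ₹3,300,000 passes to the descendants.
The descendants' portion (₹3,300,000) is divided at the children's generation into 5 shares of ₹660,000. Jakob, Ione, and Jarrah each take ₹660,000. The 2 shares of the deceased (Kalinda and Linnea) are combined into a pool of ₹1,320,000.
That pool (₹1,320,000) is divided at the grandchildren's generation equally among Jessamy, Dario, and Desmond: ₹440,000 each.

Kerensa: ₹3,300,000; Jakob: ₹660,000; Jessamy: ₹440,000; Dario: ₹440,000; Desmond: ₹440,000; Ione: ₹660,000; Jarrah: ₹660,000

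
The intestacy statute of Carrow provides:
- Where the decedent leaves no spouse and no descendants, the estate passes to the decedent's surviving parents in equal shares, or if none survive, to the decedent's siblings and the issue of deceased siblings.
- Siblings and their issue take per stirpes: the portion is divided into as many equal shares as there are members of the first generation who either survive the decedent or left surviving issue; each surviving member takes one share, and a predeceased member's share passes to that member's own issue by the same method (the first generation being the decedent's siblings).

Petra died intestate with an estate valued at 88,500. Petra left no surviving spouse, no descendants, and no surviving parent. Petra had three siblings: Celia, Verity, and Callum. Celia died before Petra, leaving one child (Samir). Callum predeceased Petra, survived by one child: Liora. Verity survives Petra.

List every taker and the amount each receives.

The entire 88,500 passes to the siblings and their issue.
That amount (88,500) is divided into 3 shares of 29,500: Verity takes 29,500; Celia's 29,500 share passes to Celia's issue; Callum's 29,500 share passes to Callum's issue.
Celia's share (29,500) passes entirely to Samir.
Callum's share (29,500) passes entirely to Liora.

Samir: 29,500; Verity: 29,500; Liora: 29,500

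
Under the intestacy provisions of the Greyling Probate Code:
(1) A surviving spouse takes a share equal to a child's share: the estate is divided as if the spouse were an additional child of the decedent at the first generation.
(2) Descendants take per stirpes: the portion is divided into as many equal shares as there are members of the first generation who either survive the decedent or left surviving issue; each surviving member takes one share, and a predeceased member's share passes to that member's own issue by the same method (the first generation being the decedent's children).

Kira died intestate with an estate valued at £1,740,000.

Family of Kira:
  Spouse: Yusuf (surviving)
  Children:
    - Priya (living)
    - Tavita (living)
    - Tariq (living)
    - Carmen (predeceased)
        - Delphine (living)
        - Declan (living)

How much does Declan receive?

Declan receives £174,000.

The spouse counts as an additional share at the children's level, so there are 5 primary shares of £348,000. Yusuf takes one such share (£348,000).
The children's combined portion (£1,392,000) is divided into 4 shares of £348,000: Priya, Tavita, and Tariq each take £348,000; Carmen's £348,000 share passes to Carmen's issue.
Carmen's share (£348,000) is divided into 2 shares of £174,000: Delphine and Declan each take £174,000.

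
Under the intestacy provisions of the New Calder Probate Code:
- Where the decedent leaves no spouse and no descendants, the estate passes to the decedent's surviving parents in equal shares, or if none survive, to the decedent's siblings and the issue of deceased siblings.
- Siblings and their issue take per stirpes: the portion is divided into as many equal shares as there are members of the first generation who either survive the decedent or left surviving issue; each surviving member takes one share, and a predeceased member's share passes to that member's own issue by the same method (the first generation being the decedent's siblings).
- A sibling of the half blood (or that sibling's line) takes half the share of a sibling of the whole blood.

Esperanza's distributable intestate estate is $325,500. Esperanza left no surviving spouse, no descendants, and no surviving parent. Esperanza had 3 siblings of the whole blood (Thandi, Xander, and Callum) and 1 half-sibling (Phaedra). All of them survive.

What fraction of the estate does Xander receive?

The entire $325,500 passes to the siblings and their issue.
Counting each half-blood sibling's line as half a unit, there are 7/2 units in $325,500, so one unit is $93,000. Whole-blood lines (Thandi, Xander, and Callum) take $93,000 each; half-blood lines (Phaedra) take $46,500 each.

Xander receives 2/7 of the estate.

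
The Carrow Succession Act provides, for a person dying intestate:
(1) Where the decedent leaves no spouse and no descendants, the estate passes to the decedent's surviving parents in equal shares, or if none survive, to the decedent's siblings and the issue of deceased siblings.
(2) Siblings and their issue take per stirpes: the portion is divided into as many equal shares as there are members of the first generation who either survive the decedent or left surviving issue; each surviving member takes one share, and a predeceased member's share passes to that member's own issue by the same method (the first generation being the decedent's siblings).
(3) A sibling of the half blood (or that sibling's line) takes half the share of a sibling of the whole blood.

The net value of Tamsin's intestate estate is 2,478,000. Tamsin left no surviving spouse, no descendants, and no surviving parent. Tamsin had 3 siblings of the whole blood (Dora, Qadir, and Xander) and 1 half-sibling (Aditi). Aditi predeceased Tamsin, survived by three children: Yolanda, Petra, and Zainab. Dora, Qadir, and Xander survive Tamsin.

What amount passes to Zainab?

Zainab receives 118,000.

The entire 2,478,000 passes to the siblings and their issue.
Counting each half-blood sibling's line as half a unit, there are 7/2 units in 2,478,000, so one unit is 708,000. Whole-blood lines (Dora, Qadir, and Xander) take 708,000 each; half-blood lines (Aditi) take 354,000 each.
Aditi's share (354,000) is divided into 3 shares of 118,000: Yolanda, Petra, and Zainab each take 118,000.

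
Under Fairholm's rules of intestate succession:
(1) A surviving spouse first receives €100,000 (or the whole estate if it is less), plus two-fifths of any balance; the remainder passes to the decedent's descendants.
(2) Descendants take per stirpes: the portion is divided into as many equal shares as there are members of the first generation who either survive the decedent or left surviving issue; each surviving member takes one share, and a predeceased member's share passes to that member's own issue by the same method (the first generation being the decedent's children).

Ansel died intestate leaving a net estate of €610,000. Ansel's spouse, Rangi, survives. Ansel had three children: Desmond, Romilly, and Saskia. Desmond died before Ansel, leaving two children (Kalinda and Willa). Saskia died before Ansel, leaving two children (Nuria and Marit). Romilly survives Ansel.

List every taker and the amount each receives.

Rangi: €304,000; Kalinda: €51,000; Willa: €51,000; Romilly: €102,000; Nuria: €51,000; Marit: €51,000

Rangi first takes €100,000, leaving a balance of €510,000. Rangi then takes two-fifths of the balance (€204,000), for a total of €304,000. The remaining €306,000 passes to the descendants.
The descendants' portion (€306,000) is divided into 3 shares of €102,000: Romilly takes €102,000; Desmond's €102,000 share passes to Desmond's issue; Saskia's €102,000 share passes to Saskia's issue.
Desmond's share (€102,000) is divided into 2 shares of €51,000: Kalinda and Willa each take €51,000.
Saskia's share (€102,000) is divided into 2 shares of €51,000: Nuria and Marit each take €51,000.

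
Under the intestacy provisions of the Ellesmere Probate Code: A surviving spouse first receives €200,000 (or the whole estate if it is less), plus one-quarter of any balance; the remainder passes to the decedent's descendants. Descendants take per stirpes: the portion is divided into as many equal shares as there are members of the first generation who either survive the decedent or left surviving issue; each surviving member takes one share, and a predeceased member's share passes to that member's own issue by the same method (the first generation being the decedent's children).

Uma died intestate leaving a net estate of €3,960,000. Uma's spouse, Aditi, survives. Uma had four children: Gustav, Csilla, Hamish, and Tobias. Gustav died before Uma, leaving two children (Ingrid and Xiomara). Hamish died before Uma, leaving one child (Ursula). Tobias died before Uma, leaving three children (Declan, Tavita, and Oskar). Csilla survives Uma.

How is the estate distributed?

Aditi: €1,140,000; Ingrid: €352,500; Xiomara: €352,500; Csilla: €705,000; Ursula: €705,000; Declan: €235,000; Tavita: €235,000; Oskar: €235,000

Aditi first takes €200,000, leaving a balance of €3,760,000. Aditi then takes one-quarter of the balance (€940,000), for a total of €1,140,000. The remaining €2,820,000 passes to the descendants.
The descendants' portion (€2,820,000) is divided into 4 shares of €705,000: Csilla takes €705,000; Gustav's €705,000 share passes to Gustav's issue; Hamish's €705,000 share passes to Hamish's issue; Tobias's €705,000 share passes to Tobias's issue.
Gustav's share (€705,000) is divided into 2 shares of €352,500: Ingrid and Xiomara each take €352,500.
Hamish's share (€705,000) passes entirely to Ursula.
Tobias's share (€705,000) is divided into 3 shares of €235,000: Declan, Tavita, and Oskar each take €235,000.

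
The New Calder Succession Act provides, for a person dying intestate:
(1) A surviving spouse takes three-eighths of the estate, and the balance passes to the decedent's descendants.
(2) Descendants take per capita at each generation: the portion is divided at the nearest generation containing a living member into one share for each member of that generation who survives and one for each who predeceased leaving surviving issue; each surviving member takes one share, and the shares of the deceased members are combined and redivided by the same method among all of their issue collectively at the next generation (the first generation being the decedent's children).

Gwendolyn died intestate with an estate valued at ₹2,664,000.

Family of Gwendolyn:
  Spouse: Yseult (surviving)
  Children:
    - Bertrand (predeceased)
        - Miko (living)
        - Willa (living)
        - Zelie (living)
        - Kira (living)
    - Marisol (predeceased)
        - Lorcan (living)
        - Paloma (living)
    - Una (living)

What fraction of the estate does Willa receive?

Willa receives 5/72 of the estate.

Yseult takes three-eighths of ₹2,664,000 = ₹999,000. The remaining ₹1,665,000 passes to the descendants.
The descendants' portion (₹1,665,000) is divided at the children's generation into 3 shares of ₹555,000. Una takes ₹555,000. The 2 shares of the deceased (Bertrand and Marisol) are combined into a pool of ₹1,110,000.
That pool (₹1,110,000) is divided at the grandchildren's generation equally among Miko, Willa, Zelie, Kira, Lorcan, and Paloma: ₹185,000 each.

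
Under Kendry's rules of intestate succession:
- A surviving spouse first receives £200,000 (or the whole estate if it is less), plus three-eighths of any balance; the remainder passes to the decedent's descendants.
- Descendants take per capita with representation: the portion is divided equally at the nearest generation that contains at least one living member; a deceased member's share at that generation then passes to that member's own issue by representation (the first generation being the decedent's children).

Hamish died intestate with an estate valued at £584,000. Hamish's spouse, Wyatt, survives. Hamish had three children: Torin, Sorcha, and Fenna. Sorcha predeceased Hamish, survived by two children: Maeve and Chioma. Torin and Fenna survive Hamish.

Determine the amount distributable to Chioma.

Wyatt first takes £200,000, leaving a balance of £384,000. Wyatt then takes three-eighths of the balance (£144,000), for a total of £344,000. The remaining £240,000 passes to the descendants.
The descendants' portion (£240,000) is divided into 3 shares of £80,000: Torin and Fenna each take £80,000; Sorcha's £80,000 share passes to Sorcha's issue.
Sorcha's share (£80,000) is divided into 2 shares of £40,000: Maeve and Chioma each take £40,000.

Chioma receives £40,000.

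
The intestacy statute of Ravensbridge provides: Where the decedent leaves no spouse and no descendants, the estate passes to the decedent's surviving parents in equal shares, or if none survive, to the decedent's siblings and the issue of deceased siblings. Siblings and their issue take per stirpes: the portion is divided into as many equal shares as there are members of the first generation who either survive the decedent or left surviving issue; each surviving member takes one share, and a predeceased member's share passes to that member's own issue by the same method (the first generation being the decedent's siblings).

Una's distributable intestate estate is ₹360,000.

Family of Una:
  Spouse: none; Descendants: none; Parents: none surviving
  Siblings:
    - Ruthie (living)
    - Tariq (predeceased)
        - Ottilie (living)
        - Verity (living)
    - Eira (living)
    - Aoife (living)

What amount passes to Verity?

Verity receives ₹45,000.

The entire ₹360,000 passes to the siblings and their issue.
That amount (₹360,000) is divided into 4 shares of ₹90,000: Ruthie, Eira, and Aoife each take ₹90,000; Tariq's ₹90,000 share passes to Tariq's issue.
Tariq's share (₹90,000) is divided into 2 shares of ₹45,000: Ottilie and Verity each take ₹45,000.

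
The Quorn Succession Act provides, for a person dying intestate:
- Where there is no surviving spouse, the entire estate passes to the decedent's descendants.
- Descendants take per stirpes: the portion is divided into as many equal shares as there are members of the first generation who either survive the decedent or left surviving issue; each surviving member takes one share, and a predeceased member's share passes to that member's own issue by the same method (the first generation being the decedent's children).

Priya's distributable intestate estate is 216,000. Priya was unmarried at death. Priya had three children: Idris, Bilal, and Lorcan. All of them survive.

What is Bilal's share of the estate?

Bilal receives 72,000.

The entire 216,000 passes to the descendants.
That amount (216,000) is divided into 3 shares of 72,000: Idris, Bilal, and Lorcan each take 72,000.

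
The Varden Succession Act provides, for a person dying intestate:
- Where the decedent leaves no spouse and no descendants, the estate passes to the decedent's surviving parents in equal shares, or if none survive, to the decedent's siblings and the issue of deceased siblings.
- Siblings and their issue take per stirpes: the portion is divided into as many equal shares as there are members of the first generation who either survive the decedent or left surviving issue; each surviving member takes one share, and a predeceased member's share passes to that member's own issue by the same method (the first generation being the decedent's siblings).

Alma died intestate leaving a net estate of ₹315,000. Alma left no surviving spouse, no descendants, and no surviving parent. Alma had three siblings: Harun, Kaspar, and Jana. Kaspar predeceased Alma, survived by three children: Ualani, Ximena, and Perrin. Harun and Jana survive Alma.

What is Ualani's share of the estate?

The entire ₹315,000 passes to the siblings and their issue.
That amount (₹315,000) is divided into 3 shares of ₹105,000: Harun and Jana each take ₹105,000; Kaspar's ₹105,000 share passes to Kaspar's issue.
Kaspar's share (₹105,000) is divided into 3 shares of ₹35,000: Ualani, Ximena, and Perrin each take ₹35,000.

Ualani receives ₹35,000.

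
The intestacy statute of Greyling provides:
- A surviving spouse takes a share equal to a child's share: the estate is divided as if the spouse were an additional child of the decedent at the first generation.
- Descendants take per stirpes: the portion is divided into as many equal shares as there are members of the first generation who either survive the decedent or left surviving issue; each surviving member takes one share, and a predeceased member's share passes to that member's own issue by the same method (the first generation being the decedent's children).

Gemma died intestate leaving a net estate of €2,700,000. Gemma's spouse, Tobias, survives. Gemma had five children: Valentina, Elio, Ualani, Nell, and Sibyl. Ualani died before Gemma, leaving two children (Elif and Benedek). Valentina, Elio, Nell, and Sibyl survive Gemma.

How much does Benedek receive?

The spouse counts as an additional share at the children's level, so there are 6 primary shares of €450,000. Tobias takes one such share (€450,000).
The children's combined portion (€2,250,000) is divided into 5 shares of €450,000: Valentina, Elio, Nell, and Sibyl each take €450,000; Ualani's €450,000 share passes to Ualani's issue.
Ualani's share (€450,000) is divided into 2 shares of €225,000: Elif and Benedek each take €225,000.

Benedek receives €225,000.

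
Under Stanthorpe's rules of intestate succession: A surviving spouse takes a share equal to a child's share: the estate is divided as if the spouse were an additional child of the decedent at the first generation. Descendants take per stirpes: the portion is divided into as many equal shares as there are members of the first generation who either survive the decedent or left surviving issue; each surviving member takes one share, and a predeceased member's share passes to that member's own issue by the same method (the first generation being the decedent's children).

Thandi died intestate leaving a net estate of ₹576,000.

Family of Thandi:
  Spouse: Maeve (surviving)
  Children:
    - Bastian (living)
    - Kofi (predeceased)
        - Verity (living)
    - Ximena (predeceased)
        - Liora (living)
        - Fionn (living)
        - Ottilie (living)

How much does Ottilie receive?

The spouse counts as an additional share at the children's level, so there are 4 primary shares of ₹144,000. Maeve takes one such share (₹144,000).
The children's combined portion (₹432,000) is divided into 3 shares of ₹144,000: Bastian takes ₹144,000; Kofi's ₹144,000 share passes to Kofi's issue; Ximena's ₹144,000 share passes to Ximena's issue.
Kofi's share (₹144,000) passes entirely to Verity.
Ximena's share (₹144,000) is divided into 3 shares of ₹48,000: Liora, Fionn, and Ottilie each take ₹48,000.

Ottilie receives ₹48,000.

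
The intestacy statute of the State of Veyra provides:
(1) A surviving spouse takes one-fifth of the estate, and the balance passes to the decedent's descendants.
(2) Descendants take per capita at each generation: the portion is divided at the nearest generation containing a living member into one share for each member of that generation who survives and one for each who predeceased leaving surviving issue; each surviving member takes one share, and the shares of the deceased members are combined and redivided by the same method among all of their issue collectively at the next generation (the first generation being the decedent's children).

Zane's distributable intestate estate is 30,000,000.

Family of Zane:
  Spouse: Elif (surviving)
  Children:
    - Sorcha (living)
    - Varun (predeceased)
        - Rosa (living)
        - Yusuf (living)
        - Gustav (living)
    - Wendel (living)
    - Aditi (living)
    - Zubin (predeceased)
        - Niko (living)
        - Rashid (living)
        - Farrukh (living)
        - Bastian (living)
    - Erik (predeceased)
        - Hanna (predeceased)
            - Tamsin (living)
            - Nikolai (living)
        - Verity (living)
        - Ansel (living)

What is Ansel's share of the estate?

Elif takes one-fifth of 30,000,000 = 6,000,000. The remaining 24,000,000 passes to the descendants.
The descendants' portion (24,000,000) is divided at the children's generation into 6 shares of 4,000,000. Sorcha, Wendel, and Aditi each take 4,000,000. The 3 shares of the deceased (Varun, Zubin, and Erik) are combined into a pool of 12,000,000.
That pool (12,000,000) is divided at the grandchildren's generation into 10 shares of 1,200,000. Rosa, Yusuf, Gustav, Niko, Rashid, Farrukh, Bastian, Verity, and Ansel each take 1,200,000. The remaining share for the deceased Hanna (1,200,000) is carried to the next generation.
That pool (1,200,000) is divided at the great-grandchildren's generation equally among Tamsin and Nikolai: 600,000 each.

Ansel receives 1,200,000.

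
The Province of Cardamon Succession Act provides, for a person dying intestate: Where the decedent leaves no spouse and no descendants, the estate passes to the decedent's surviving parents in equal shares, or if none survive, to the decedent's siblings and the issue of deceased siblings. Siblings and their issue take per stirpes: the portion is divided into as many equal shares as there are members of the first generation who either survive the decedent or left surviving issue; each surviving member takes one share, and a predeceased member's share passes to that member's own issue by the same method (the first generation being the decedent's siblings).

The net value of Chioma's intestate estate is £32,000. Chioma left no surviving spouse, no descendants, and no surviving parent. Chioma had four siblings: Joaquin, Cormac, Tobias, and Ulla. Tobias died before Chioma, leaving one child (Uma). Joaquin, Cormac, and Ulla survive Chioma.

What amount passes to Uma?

The entire £32,000 passes to the siblings and their issue.
That amount (£32,000) is divided into 4 shares of £8,000: Joaquin, Cormac, and Ulla each take £8,000; Tobias's £8,000 share passes to Tobias's issue.
Tobias's share (£8,000) passes entirely to Uma.

Uma receives £8,000.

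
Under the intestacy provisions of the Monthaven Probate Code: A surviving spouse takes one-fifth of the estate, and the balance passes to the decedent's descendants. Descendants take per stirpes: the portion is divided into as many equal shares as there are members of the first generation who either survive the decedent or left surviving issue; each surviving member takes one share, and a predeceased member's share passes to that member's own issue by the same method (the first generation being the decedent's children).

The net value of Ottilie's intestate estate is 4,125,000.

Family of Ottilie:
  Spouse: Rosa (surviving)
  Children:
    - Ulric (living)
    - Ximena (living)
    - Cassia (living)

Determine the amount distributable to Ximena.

Ximena receives 1,100,000.

Rosa takes one-fifth of 4,125,000 = 825,000. The remaining 3,300,000 passes to the descendants.
The descendants' portion (3,300,000) is divided into 3 shares of 1,100,000: Ulric, Ximena, and Cassia each take 1,100,000.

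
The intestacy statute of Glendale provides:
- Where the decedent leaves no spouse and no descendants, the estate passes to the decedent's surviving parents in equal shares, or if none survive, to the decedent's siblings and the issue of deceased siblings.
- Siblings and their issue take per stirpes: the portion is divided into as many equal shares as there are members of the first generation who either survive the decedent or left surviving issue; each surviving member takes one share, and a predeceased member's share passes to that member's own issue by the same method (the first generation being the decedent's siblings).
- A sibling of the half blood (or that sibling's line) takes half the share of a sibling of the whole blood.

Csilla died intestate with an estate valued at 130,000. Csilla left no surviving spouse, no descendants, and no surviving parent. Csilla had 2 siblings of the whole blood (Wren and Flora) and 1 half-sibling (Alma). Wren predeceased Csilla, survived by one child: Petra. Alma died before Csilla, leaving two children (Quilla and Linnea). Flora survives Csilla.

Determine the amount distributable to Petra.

Petra receives 52,000.

The entire 130,000 passes to the siblings and their issue.
Counting each half-blood sibling's line as half a unit, there are 5/2 units in 130,000, so one unit is 52,000. Whole-blood lines (Wren and Flora) take 52,000 each; half-blood lines (Alma) take 26,000 each.
Wren's share (52,000) passes entirely to Petra.
Alma's share (26,000) is divided into 2 shares of 13,000: Quilla and Linnea each take 13,000.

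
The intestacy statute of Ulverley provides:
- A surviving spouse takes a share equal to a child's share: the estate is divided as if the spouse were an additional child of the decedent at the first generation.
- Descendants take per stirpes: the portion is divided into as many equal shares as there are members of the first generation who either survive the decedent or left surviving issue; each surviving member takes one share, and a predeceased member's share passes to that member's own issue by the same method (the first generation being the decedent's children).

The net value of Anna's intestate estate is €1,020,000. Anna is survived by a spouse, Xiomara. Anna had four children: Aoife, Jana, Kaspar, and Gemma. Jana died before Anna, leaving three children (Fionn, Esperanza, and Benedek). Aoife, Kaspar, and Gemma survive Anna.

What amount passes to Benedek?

The spouse counts as an additional share at the children's level, so there are 5 primary shares of €204,000. Xiomara takes one such share (€204,000).
The children's combined portion (€816,000) is divided into 4 shares of €204,000: Aoife, Kaspar, and Gemma each take €204,000; Jana's €204,000 share passes to Jana's issue.
Jana's share (€204,000) is divided into 3 shares of €68,000: Fionn, Esperanza, and Benedek each take €68,000.

Benedek receives €68,000.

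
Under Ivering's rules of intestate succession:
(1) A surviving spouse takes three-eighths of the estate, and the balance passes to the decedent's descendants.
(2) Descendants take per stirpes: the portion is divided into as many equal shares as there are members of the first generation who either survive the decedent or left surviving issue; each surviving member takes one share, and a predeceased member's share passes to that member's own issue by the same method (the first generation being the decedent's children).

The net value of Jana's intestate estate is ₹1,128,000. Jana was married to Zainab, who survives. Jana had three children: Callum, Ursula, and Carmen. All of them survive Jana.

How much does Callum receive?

Zainab takes three-eighths of ₹1,128,000 = ₹423,000. The remaining ₹705,000 passes to the descendants.
The descendants' portion (₹705,000) is divided into 3 shares of ₹235,000: Callum, Ursula, and Carmen each take ₹235,000.

Callum receives ₹235,000.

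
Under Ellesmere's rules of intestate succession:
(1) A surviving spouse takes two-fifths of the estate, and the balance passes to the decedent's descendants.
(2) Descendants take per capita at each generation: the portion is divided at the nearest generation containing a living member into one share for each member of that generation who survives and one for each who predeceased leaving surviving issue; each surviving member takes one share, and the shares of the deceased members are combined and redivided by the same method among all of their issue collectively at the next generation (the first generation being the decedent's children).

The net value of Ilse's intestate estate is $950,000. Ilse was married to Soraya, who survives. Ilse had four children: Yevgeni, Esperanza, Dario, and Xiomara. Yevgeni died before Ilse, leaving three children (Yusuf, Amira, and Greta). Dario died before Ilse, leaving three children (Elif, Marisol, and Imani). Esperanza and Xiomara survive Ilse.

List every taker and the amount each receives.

Soraya takes two-fifths of $950,000 = $380,000. The remaining $570,000 passes to the descendants.
The descendants' portion ($570,000) is divided at the children's generation into 4 shares of $142,500. Esperanza and Xiomara each take $142,500. The 2 shares of the deceased (Yevgeni and Dario) are combined into a pool of $285,000.
That pool ($285,000) is divided at the grandchildren's generation equally among Yusuf, Amira, Greta, Elif, Marisol, and Imani: $47,500 each.

Soraya: $380,000; Yusuf: $47,500; Amira: $47,500; Greta: $47,500; Esperanza: $142,500; Elif: $47,500; Marisol: $47,500; Imani: $47,500; Xiomara: $142,500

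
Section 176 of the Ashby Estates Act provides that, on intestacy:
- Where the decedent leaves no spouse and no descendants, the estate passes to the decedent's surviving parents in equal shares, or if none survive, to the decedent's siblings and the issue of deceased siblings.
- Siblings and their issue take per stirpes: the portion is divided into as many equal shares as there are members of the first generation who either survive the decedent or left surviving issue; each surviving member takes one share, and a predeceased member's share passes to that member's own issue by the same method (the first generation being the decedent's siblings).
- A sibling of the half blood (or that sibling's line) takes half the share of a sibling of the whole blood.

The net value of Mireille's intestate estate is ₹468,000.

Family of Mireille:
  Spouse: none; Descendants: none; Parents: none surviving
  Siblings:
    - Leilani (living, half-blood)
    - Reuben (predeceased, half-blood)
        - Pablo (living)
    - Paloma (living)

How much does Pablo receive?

Pablo receives ₹117,000.

The entire ₹468,000 passes to the siblings and their issue.
Counting each half-blood sibling's line as half a unit, there are 2 units in ₹468,000, so one unit is ₹234,000. Whole-blood lines (Paloma) take ₹234,000 each; half-blood lines (Leilani and Reuben) take ₹117,000 each.
Reuben's share (₹117,000) passes entirely to Pablo.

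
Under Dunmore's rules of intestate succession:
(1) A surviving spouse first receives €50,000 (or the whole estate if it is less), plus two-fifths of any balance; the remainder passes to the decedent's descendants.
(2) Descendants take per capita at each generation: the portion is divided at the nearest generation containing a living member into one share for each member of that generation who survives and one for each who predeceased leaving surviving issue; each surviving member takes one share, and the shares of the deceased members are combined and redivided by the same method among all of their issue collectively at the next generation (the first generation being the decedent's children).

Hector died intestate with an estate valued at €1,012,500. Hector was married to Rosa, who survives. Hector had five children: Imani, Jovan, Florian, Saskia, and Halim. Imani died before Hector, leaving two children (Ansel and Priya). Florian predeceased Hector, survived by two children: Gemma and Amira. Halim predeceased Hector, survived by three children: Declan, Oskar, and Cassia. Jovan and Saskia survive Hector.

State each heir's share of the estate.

Rosa: €435,000; Ansel: €49,500; Priya: €49,500; Jovan: €115,500; Gemma: €49,500; Amira: €49,500; Saskia: €115,500; Declan: €49,500; Oskar: €49,500; Cassia: €49,500

Rosa first takes €50,000, leaving a balance of €962,500. Rosa then takes two-fifths of the balance (€385,000), for a total of €435,000. The remaining €577,500 passes to the descendants.
The descendants' portion (€577,500) is divided at the children's generation into 5 shares of €115,500. Jovan and Saskia each take €115,500. The 3 shares of the deceased (Imani, Florian, and Halim) are combined into a pool of €346,500.
That pool (€346,500) is divided at the grandchildren's generation equally among Ansel, Priya, Gemma, Amira, Declan, Oskar, and Cassia: €49,500 each.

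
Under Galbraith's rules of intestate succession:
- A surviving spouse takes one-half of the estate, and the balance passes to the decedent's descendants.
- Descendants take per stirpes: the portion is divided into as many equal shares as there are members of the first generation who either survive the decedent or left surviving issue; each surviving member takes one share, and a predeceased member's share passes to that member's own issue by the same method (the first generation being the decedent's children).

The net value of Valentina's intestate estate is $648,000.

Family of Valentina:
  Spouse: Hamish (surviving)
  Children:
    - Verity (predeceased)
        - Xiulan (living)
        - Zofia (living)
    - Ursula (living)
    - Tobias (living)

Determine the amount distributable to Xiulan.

Xiulan receives $54,000.

Hamish takes one-half of $648,000 = $324,000. The remaining $324,000 passes to the descendants.
The descendants' portion ($324,000) is divided into 3 shares of $108,000: Ursula and Tobias each take $108,000; Verity's $108,000 share passes to Verity's issue.
Verity's share ($108,000) is divided into 2 shares of $54,000: Xiulan and Zofia each take $54,000.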